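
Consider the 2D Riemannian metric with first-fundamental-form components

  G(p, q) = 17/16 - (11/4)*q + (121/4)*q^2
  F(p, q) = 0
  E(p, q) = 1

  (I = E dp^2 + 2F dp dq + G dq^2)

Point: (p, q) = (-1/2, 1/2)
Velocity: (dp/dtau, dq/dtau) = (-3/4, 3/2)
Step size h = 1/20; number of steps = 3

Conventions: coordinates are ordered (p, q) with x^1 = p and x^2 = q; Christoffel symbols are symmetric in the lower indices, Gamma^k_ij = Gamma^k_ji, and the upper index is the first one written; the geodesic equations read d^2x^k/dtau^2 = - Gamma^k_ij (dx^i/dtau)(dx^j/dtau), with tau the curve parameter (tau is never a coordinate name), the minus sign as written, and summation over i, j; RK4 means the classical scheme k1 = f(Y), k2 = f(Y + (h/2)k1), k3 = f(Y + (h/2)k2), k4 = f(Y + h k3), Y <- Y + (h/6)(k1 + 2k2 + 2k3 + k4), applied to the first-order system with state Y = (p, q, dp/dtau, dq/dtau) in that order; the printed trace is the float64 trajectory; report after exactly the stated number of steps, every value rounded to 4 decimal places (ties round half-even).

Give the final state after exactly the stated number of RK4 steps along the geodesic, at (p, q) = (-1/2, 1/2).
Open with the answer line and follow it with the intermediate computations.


Answer: p = -0.6125, q = 0.6902, dp/dtau = -0.7500, dq/dtau = 1.0962

f(Y) = (dp/dtau, dq/dtau, -Gamma^p_ij Y'^i Y'^j, -Gamma^q_ij Y'^i Y'^j) with the Gammas evaluated at the stage position; h = 0.050000; intermediate values shown to 6 dp
step 0: p = -0.5000, q = 0.5000, dp/dtau = -0.7500, dq/dtau = 1.5000
step 1:
  k1: at (p, q) = (-0.500000, 0.500000), (dp/dtau, dq/dtau) = (-0.750000, 1.500000); Gamma_ppp = 0.000000, Gamma_ppq = 0.000000, Gamma_pqq = 0.000000, Gamma_qpp = 0.000000, Gamma_qpq = 0.000000, Gamma_qqq = 1.896552; k1 = (-0.750000, 1.500000, 0.000000, -4.267241)
  k2: at (p, q) = (-0.518750, 0.537500), (dp/dtau, dq/dtau) = (-0.750000, 1.393319); Gamma_ppp = 0.000000, Gamma_ppq = 0.000000, Gamma_pqq = 0.000000, Gamma_qpp = 0.000000, Gamma_qpq = 0.000000, Gamma_qqq = 1.788173; k2 = (-0.750000, 1.393319, 0.000000, -3.471448)
  k3: at (p, q) = (-0.518750, 0.534833), (dp/dtau, dq/dtau) = (-0.750000, 1.413214); Gamma_ppp = 0.000000, Gamma_ppq = 0.000000, Gamma_pqq = 0.000000, Gamma_qpp = 0.000000, Gamma_qpq = 0.000000, Gamma_qqq = 1.795561; k3 = (-0.750000, 1.413214, 0.000000, -3.586046)
  k4: at (p, q) = (-0.537500, 0.570661), (dp/dtau, dq/dtau) = (-0.750000, 1.320698); Gamma_ppp = 0.000000, Gamma_ppq = 0.000000, Gamma_pqq = 0.000000, Gamma_qpp = 0.000000, Gamma_qpq = 0.000000, Gamma_qqq = 1.700250; k4 = (-0.750000, 1.320698, 0.000000, -2.965648)
  Y <- Y + (h/6)(k1 + 2k2 + 2k3 + k4): p = -0.5375, q = 0.5703, dp/dtau = -0.7500, dq/dtau = 1.3221
step 2:
  k1: at (p, q) = (-0.537500, 0.570281), (dp/dtau, dq/dtau) = (-0.750000, 1.322101); Gamma_ppp = 0.000000, Gamma_ppq = 0.000000, Gamma_pqq = 0.000000, Gamma_qpp = 0.000000, Gamma_qpq = 0.000000, Gamma_qqq = 1.701216; k1 = (-0.750000, 1.322101, 0.000000, -2.973642)
  k2: at (p, q) = (-0.556250, 0.603334), (dp/dtau, dq/dtau) = (-0.750000, 1.247760); Gamma_ppp = 0.000000, Gamma_ppq = 0.000000, Gamma_pqq = 0.000000, Gamma_qpp = 0.000000, Gamma_qpq = 0.000000, Gamma_qqq = 1.620389; k2 = (-0.750000, 1.247760, 0.000000, -2.522792)
  k3: at (p, q) = (-0.556250, 0.601475), (dp/dtau, dq/dtau) = (-0.750000, 1.259031); Gamma_ppp = 0.000000, Gamma_ppq = 0.000000, Gamma_pqq = 0.000000, Gamma_qpp = 0.000000, Gamma_qpq = 0.000000, Gamma_qqq = 1.624761; k3 = (-0.750000, 1.259031, 0.000000, -2.575505)
  k4: at (p, q) = (-0.575000, 0.633233), (dp/dtau, dq/dtau) = (-0.750000, 1.193326); Gamma_ppp = 0.000000, Gamma_ppq = 0.000000, Gamma_pqq = 0.000000, Gamma_qpp = 0.000000, Gamma_qpq = 0.000000, Gamma_qqq = 1.552746; k4 = (-0.750000, 1.193326, 0.000000, -2.211151)
  Y <- Y + (h/6)(k1 + 2k2 + 2k3 + k4): p = -0.5750, q = 0.6330, dp/dtau = -0.7500, dq/dtau = 1.1939
step 3:
  k1: at (p, q) = (-0.575000, 0.633023), (dp/dtau, dq/dtau) = (-0.750000, 1.193923); Gamma_ppp = 0.000000, Gamma_ppq = 0.000000, Gamma_pqq = 0.000000, Gamma_qpp = 0.000000, Gamma_qpq = 0.000000, Gamma_qqq = 1.553203; k1 = (-0.750000, 1.193923, 0.000000, -2.214016)
  k2: at (p, q) = (-0.593750, 0.662871), (dp/dtau, dq/dtau) = (-0.750000, 1.138572); Gamma_ppp = 0.000000, Gamma_ppq = 0.000000, Gamma_pqq = 0.000000, Gamma_qpp = 0.000000, Gamma_qpq = 0.000000, Gamma_qqq = 1.490404; k2 = (-0.750000, 1.138572, 0.000000, -1.932081)
  k3: at (p, q) = (-0.593750, 0.661487), (dp/dtau, dq/dtau) = (-0.750000, 1.145621); Gamma_ppp = 0.000000, Gamma_ppq = 0.000000, Gamma_pqq = 0.000000, Gamma_qpp = 0.000000, Gamma_qpq = 0.000000, Gamma_qqq = 1.493216; k3 = (-0.750000, 1.145621, 0.000000, -1.959767)
  k4: at (p, q) = (-0.612500, 0.690304), (dp/dtau, dq/dtau) = (-0.750000, 1.095934); Gamma_ppp = 0.000000, Gamma_ppq = 0.000000, Gamma_pqq = 0.000000, Gamma_qpp = 0.000000, Gamma_qpq = 0.000000, Gamma_qqq = 1.436546; k4 = (-0.750000, 1.095934, 0.000000, -1.725396)
  Y <- Y + (h/6)(k1 + 2k2 + 2k3 + k4): p = -0.6125, q = 0.6902, dp/dtau = -0.7500, dq/dtau = 1.0962


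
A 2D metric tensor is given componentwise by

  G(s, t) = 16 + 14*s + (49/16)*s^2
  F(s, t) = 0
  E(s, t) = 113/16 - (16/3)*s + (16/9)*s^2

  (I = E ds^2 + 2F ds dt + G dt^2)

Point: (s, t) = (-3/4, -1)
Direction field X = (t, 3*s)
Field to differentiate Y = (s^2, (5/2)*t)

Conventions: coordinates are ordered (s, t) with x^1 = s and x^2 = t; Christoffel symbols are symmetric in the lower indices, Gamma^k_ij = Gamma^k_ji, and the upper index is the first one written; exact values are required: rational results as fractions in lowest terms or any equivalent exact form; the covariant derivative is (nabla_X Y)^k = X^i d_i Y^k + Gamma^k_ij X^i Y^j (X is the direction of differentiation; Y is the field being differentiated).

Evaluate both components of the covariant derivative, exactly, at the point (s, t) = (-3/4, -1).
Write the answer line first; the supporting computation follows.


Answer: (nabla_X Y)^s = -3129/6176, (nabla_X Y)^t = -3317/688

E = 193/16, F = 0, G = 1849/256 at the point
E_s = -8, E_t = 0, F_s = 0, F_t = 0, G_s = 301/32, G_t = 0
EG - F^2 = 356857/4096;  g^inv = (4096/356857) * [[1849/256, 0], [0, 193/16]]
first-kind symbols [ij,l] = (1/2)(d_i g_jl + d_j g_il - d_l g_ij): [ss,s] = E_s/2 = -4, [ss,t] = F_s - E_t/2 = 0, [st,s] = E_t/2 = 0, [st,t] = G_s/2 = 301/64, [tt,s] = F_t - G_s/2 = -301/64, [tt,t] = G_t/2 = 0
Gamma^s_ij = (G*[ij,s] - F*[ij,t])/(EG - F^2), Gamma^t_ij = (E*[ij,t] - F*[ij,s])/(EG - F^2)
Gamma_sss = -64/193, Gamma_sst = 0, Gamma_stt = -301/772, Gamma_tss = 0, Gamma_tst = 28/43, Gamma_ttt = 0
X = (-1, -9/4), Y = (9/16, -5/2) at the point


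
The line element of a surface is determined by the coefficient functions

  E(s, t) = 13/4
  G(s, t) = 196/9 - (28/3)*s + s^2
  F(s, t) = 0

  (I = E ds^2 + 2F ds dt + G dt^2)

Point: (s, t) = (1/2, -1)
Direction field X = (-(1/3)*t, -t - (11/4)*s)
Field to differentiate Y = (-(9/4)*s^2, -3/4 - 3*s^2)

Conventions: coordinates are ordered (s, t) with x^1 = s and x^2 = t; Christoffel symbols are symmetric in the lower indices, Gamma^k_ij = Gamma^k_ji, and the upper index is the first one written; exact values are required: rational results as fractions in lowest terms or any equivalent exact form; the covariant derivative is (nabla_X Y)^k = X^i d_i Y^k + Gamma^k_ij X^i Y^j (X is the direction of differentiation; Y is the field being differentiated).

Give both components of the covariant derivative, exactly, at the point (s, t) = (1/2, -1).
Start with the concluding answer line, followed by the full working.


Answer: (nabla_X Y)^s = -3/104, (nabla_X Y)^t = -1489/1600

E = 13/4, F = 0, G = 625/36 at the point
E_s = 0, E_t = 0, F_s = 0, F_t = 0, G_s = -25/3, G_t = 0
EG - F^2 = 8125/144;  g^inv = (144/8125) * [[625/36, 0], [0, 13/4]]
first-kind symbols [ij,l] = (1/2)(d_i g_jl + d_j g_il - d_l g_ij): [ss,s] = E_s/2 = 0, [ss,t] = F_s - E_t/2 = 0, [st,s] = E_t/2 = 0, [st,t] = G_s/2 = -25/6, [tt,s] = F_t - G_s/2 = 25/6, [tt,t] = G_t/2 = 0
Gamma^s_ij = (G*[ij,s] - F*[ij,t])/(EG - F^2), Gamma^t_ij = (E*[ij,t] - F*[ij,s])/(EG - F^2)
Gamma_sss = 0, Gamma_sst = 0, Gamma_stt = 50/39, Gamma_tss = 0, Gamma_tst = -6/25, Gamma_ttt = 0
X = (1/3, -3/8), Y = (-9/16, -3/2) at the point


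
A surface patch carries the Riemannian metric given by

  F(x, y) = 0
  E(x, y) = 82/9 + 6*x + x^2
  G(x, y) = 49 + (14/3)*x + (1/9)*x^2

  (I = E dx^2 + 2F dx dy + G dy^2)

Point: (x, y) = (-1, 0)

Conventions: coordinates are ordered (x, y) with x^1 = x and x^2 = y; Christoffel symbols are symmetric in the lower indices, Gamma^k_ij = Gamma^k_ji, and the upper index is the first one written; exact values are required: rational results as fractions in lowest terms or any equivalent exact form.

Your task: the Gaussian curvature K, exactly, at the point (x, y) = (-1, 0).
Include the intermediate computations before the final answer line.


E = 37/9, F = 0, G = 400/9, EG - F^2 = 14800/81 at the point
E_x = 4, E_y = 0, F_x = 0, F_y = 0, G_x = 40/9, G_y = 0
E_yy = 0, F_xy = 0, G_xx = 2/9
By Brioschi, K is (det M1 - det M2) divided by (EG - F^2) squared.
M1 = [[-E_yy/2 + F_xy - G_xx/2, E_x/2, F_x - E_y/2], [F_y - G_x/2, E, F], [G_y/2, F, G]] = [[-1/9, 2, 0], [-20/9, 37/9, 0], [0, 0, 400/9]]; det M1 = 129200/729
M2 = [[0, E_y/2, G_x/2], [E_y/2, E, F], [G_x/2, F, G]] = [[0, 0, 20/9], [0, 37/9, 0], [20/9, 0, 400/9]]; det M2 = -14800/729
det M1 - det M2 = 16000/81; K = 16000/81 / (14800/81)^2 = 81/13690

Answer: K = 81/13690


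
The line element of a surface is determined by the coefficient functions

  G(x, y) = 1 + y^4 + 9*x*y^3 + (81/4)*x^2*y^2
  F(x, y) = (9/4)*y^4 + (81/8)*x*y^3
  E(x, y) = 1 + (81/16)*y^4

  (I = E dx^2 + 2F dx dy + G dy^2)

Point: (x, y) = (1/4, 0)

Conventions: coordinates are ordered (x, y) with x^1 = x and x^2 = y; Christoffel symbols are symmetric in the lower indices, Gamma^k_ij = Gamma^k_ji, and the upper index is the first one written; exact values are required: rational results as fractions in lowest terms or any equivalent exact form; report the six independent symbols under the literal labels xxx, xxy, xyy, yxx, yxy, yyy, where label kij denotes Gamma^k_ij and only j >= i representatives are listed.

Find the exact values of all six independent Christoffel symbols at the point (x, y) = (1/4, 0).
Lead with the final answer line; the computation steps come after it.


Answer: Gamma_xxx = 0, Gamma_xxy = 0, Gamma_xyy = 0, Gamma_yxx = 0, Gamma_yxy = 0, Gamma_yyy = 0

E = 1, F = 0, G = 1 at the point
E_x = 0, E_y = 0, F_x = 0, F_y = 0, G_x = 0, G_y = 0
EG - F^2 = 1;  g^inv = (1) * [[1, 0], [0, 1]]
first-kind symbols [ij,l] = (1/2)(d_i g_jl + d_j g_il - d_l g_ij): [xx,x] = E_x/2 = 0, [xx,y] = F_x - E_y/2 = 0, [xy,x] = E_y/2 = 0, [xy,y] = G_x/2 = 0, [yy,x] = F_y - G_x/2 = 0, [yy,y] = G_y/2 = 0
Gamma^x_ij = (G*[ij,x] - F*[ij,y])/(EG - F^2), Gamma^y_ij = (E*[ij,y] - F*[ij,x])/(EG - F^2)


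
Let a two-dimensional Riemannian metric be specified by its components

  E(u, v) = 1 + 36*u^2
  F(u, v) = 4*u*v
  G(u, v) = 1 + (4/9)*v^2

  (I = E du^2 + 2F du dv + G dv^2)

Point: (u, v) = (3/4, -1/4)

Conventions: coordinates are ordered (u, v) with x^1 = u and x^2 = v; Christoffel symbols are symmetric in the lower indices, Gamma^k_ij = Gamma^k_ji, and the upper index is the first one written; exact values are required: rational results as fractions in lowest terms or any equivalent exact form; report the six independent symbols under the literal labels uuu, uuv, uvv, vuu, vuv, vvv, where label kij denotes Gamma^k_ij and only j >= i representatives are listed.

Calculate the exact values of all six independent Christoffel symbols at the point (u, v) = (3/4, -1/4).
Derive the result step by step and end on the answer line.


E = 85/4, F = -3/4, G = 37/36 at the point
E_u = 54, E_v = 0, F_u = -1, F_v = 3, G_u = 0, G_v = -2/9
EG - F^2 = 383/18;  g^inv = (18/383) * [[37/36, 3/4], [3/4, 85/4]]
first-kind symbols [ij,l] = (1/2)(d_i g_jl + d_j g_il - d_l g_ij): [uu,u] = E_u/2 = 27, [uu,v] = F_u - E_v/2 = -1, [uv,u] = E_v/2 = 0, [uv,v] = G_u/2 = 0, [vv,u] = F_v - G_u/2 = 3, [vv,v] = G_v/2 = -1/9
Gamma^u_ij = (G*[ij,u] - F*[ij,v])/(EG - F^2), Gamma^v_ij = (E*[ij,v] - F*[ij,u])/(EG - F^2)

Answer: Gamma_uuu = 486/383, Gamma_uuv = 0, Gamma_uvv = 54/383, Gamma_vuu = -18/383, Gamma_vuv = 0, Gamma_vvv = -2/383


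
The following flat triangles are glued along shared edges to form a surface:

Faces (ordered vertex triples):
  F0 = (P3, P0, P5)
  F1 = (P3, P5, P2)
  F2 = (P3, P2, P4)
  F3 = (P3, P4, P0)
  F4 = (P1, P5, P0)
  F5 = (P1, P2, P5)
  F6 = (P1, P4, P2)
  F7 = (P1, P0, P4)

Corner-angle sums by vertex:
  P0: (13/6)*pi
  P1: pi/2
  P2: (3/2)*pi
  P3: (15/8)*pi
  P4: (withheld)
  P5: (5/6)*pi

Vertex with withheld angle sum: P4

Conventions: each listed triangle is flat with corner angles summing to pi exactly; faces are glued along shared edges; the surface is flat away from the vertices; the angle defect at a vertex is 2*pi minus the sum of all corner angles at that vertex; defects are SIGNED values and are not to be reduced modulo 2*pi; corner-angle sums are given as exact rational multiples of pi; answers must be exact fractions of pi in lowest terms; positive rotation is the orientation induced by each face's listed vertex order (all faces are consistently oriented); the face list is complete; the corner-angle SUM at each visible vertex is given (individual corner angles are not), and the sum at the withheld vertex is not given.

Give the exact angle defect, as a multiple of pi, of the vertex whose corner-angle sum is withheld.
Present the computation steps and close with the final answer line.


V = 6, E = 12, F = 8; chi = V - E + F = 2
Gauss-Bonnet: total defect = 2*pi*chi = 4*pi; visible defects sum to (25/8)*pi

Answer: defect(P4) = (7/8)*pi


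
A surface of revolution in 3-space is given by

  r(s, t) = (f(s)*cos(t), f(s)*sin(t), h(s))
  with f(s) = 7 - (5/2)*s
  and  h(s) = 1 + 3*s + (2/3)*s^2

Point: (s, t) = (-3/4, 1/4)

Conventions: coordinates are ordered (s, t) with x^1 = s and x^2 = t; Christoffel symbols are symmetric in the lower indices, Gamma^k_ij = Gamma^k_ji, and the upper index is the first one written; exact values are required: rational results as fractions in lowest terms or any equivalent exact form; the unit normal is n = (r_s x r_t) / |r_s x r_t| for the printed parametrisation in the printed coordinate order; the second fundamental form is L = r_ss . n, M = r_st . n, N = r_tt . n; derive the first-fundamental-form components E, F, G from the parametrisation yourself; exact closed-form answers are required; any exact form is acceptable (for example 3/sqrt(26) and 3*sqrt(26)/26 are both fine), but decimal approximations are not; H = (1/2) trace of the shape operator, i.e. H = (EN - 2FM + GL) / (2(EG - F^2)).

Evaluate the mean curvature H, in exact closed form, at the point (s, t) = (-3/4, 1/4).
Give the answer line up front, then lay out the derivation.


Answer: H = -872*sqrt(41)/358053

f = 71/8, f' = -5/2, f'' = 0, h' = 2, h'' = 4/3
E = 41/4, F = 0, G = 5041/64; answer radicand W^2 = 41/4
unnormalised second-form numerators: l = -10/3, m = 0, n = 71/4; L = l/sqrt(41/4), and similarly M = m/sqrt(W^2), N = n/sqrt(W^2)
H = (E*n - 2*F*m + G*l) / (2*(EG - F^2)*sqrt(W^2)); E*n - 2*F*m + G*l = -7739/96, EG - F^2 = 206681/256, so H = (-436/8733)/sqrt(41/4)


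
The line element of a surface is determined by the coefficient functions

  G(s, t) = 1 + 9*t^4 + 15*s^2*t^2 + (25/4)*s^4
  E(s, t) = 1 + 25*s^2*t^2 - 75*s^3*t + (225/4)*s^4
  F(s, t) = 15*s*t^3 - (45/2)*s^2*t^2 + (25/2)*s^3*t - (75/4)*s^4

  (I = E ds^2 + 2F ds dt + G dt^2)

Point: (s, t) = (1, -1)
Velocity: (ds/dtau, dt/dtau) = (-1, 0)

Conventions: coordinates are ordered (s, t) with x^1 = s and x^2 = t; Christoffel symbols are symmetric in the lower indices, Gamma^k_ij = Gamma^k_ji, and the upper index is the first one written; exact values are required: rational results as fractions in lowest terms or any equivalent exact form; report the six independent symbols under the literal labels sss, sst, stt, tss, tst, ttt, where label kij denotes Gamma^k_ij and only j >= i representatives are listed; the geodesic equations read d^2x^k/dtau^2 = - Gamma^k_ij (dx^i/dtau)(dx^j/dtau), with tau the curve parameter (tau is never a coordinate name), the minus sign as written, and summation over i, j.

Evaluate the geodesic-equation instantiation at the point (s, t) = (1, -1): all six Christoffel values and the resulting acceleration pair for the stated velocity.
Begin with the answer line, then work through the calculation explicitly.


Answer: Gamma_sss = 4/3, Gamma_sst = -1/3, Gamma_stt = 2/5, Gamma_tss = -44/75, Gamma_tst = 11/75, Gamma_ttt = -22/125; accelerations (d^2s/dtau^2, d^2t/dtau^2) = (-4/3, 44/75)

E = 629/4, F = -275/4, G = 125/4 at the point
E_s = 500, E_t = -125, F_s = -345/2, F_t = 205/2, G_s = 55, G_t = -66
EG - F^2 = 375/2;  g^inv = (2/375) * [[125/4, 275/4], [275/4, 629/4]]
first-kind symbols [ij,l] = (1/2)(d_i g_jl + d_j g_il - d_l g_ij): [ss,s] = E_s/2 = 250, [ss,t] = F_s - E_t/2 = -110, [st,s] = E_t/2 = -125/2, [st,t] = G_s/2 = 55/2, [tt,s] = F_t - G_s/2 = 75, [tt,t] = G_t/2 = -33
Gamma^s_ij = (G*[ij,s] - F*[ij,t])/(EG - F^2), Gamma^t_ij = (E*[ij,t] - F*[ij,s])/(EG - F^2)
Gamma_sss = 4/3, Gamma_sst = -1/3, Gamma_stt = 2/5, Gamma_tss = -44/75, Gamma_tst = 11/75, Gamma_ttt = -22/125
d^2s/dtau^2 = -(Gamma_sss*(-1)^2 + 2*Gamma_sst*(-1)*(0) + Gamma_stt*(0)^2) = -4/3
d^2t/dtau^2 = -(Gamma_tss*(-1)^2 + 2*Gamma_tst*(-1)*(0) + Gamma_ttt*(0)^2) = 44/75


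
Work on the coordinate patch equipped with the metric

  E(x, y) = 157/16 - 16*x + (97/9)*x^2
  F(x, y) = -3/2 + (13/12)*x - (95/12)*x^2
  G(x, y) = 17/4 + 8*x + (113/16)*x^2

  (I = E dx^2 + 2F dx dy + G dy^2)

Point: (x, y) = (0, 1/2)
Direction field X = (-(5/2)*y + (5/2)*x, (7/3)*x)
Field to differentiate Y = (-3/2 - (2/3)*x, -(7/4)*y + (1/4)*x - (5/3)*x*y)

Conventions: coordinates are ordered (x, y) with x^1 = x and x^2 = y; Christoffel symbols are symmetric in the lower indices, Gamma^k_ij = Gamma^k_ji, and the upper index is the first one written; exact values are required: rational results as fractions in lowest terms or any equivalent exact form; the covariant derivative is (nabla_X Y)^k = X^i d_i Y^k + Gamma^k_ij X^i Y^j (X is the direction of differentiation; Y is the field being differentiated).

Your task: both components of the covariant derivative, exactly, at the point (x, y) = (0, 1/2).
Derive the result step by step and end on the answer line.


E = 157/16, F = -3/2, G = 17/4 at the point
E_x = -16, E_y = 0, F_x = 13/12, F_y = 0, G_x = 8, G_y = 0
EG - F^2 = 2525/64;  g^inv = (64/2525) * [[17/4, 3/2], [3/2, 157/16]]
first-kind symbols [ij,l] = (1/2)(d_i g_jl + d_j g_il - d_l g_ij): [xx,x] = E_x/2 = -8, [xx,y] = F_x - E_y/2 = 13/12, [xy,x] = E_y/2 = 0, [xy,y] = G_x/2 = 4, [yy,x] = F_y - G_x/2 = -4, [yy,y] = G_y/2 = 0
Gamma^x_ij = (G*[ij,x] - F*[ij,y])/(EG - F^2), Gamma^y_ij = (E*[ij,y] - F*[ij,x])/(EG - F^2)
Gamma_xxx = -2072/2525, Gamma_xxy = 384/2525, Gamma_xyy = -1088/2525, Gamma_yxx = -263/7575, Gamma_yxy = 2512/2525, Gamma_yyy = -384/2525
X = (-5/4, 0), Y = (-3/2, -7/8) at the point

Answer: (nabla_X Y)^x = -1633/3030, (nabla_X Y)^y = 42473/24240


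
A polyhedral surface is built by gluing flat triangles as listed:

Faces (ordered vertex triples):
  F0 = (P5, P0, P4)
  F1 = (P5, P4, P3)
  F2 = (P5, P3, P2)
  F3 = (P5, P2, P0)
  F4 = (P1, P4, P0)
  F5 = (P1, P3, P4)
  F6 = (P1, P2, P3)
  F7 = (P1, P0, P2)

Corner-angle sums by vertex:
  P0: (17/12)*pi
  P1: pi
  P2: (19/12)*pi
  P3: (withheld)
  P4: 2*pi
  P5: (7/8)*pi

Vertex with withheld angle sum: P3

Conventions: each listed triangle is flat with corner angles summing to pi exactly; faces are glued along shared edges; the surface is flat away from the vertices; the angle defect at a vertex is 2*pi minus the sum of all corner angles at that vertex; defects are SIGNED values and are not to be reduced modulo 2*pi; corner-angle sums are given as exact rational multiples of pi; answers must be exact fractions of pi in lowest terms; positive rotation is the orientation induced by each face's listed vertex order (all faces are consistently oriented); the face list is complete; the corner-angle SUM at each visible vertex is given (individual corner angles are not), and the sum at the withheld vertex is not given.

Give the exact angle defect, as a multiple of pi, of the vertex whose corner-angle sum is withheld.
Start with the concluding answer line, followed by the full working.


Answer: defect(P3) = (7/8)*pi

V = 6, E = 12, F = 8; chi = V - E + F = 2
Gauss-Bonnet: total defect = 2*pi*chi = 4*pi; visible defects sum to (25/8)*pi


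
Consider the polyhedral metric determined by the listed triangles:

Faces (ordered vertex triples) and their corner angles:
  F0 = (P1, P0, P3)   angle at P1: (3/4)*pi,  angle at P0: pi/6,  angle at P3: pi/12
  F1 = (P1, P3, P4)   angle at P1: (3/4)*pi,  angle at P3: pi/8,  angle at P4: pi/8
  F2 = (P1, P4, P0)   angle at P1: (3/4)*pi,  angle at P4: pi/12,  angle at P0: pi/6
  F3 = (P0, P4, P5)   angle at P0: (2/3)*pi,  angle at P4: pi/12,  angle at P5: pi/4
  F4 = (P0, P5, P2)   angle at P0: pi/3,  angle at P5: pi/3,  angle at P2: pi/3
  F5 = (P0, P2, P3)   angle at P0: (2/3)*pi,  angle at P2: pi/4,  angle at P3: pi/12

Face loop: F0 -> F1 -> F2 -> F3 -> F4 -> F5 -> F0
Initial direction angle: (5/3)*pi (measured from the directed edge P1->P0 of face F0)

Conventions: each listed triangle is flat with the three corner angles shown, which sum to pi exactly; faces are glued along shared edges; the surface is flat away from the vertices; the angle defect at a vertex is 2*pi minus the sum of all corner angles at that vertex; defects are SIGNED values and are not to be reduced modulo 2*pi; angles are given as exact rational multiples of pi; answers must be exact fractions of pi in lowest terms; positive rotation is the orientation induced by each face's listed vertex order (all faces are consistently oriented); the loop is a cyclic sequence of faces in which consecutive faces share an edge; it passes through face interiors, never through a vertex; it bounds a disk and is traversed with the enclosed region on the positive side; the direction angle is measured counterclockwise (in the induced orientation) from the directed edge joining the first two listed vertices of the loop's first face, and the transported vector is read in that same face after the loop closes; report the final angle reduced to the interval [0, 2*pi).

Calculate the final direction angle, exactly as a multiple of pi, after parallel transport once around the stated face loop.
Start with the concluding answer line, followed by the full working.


Answer: final direction angle = (17/12)*pi

enclosed vertex P0: corner angles sum to 2*pi, defect = 2*pi - 2*pi = 0
enclosed vertex P1: corner angles sum to (9/4)*pi, defect = 2*pi - (9/4)*pi = -pi/4
holonomy = initial angle + sum of enclosed defects (mod 2*pi), positive in the induced orientation
final angle = (5/3)*pi - pi/4 = (17/12)*pi (mod 2*pi)


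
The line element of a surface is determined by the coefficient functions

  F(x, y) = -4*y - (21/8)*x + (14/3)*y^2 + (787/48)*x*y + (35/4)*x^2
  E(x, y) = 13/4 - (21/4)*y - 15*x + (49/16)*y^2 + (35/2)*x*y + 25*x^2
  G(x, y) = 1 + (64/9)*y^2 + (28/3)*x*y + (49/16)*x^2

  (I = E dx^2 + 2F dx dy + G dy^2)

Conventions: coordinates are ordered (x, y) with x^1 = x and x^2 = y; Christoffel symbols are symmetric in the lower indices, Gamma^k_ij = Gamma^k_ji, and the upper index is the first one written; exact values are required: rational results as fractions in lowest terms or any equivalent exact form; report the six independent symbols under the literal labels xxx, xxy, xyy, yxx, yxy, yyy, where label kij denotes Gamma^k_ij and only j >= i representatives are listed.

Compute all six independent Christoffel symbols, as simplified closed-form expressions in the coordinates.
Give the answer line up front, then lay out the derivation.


Answer: Gamma_xxx = (3600*x + 1260*y - 1080)/(4041*x^2 + 3864*x*y - 2160*x + 1465*y^2 - 756*y + 468), Gamma_xxy = (1260*x + 441*y - 378)/(4041*x^2 + 3864*x*y - 2160*x + 1465*y^2 - 756*y + 468), Gamma_xyy = (1920*x + 672*y - 576)/(4041*x^2 + 3864*x*y - 2160*x + 1465*y^2 - 756*y + 468), Gamma_yxx = (1260*x + 1920*y)/(4041*x^2 + 3864*x*y - 2160*x + 1465*y^2 - 756*y + 468), Gamma_yxy = (441*x + 672*y)/(4041*x^2 + 3864*x*y - 2160*x + 1465*y^2 - 756*y + 468), Gamma_yyy = (672*x + 1024*y)/(4041*x^2 + 3864*x*y - 2160*x + 1465*y^2 - 756*y + 468)

E = 13/4 - (21/4)*y - 15*x + (49/16)*y^2 + (35/2)*x*y + 25*x^2; F = -4*y - (21/8)*x + (14/3)*y^2 + (787/48)*x*y + (35/4)*x^2; G = 1 + (64/9)*y^2 + (28/3)*x*y + (49/16)*x^2
Gamma^k_ij = (1/2) g^{kl} (d_i g_jl + d_j g_il - d_l g_ij), with g^inv = (1/(EG-F^2)) [[G, -F], [-F, E]]
first partials: E_x = -15 + (35/2)*y + 50*x, E_y = -21/4 + (49/8)*y + (35/2)*x, F_x = -21/8 + (787/48)*y + (35/2)*x, F_y = -4 + (28/3)*y + (787/48)*x, G_x = (28/3)*y + (49/8)*x, G_y = (128/9)*y + (28/3)*x
D = EG - F^2 = 13/4 - (21/4)*y - 15*x + (1465/144)*y^2 + (161/6)*x*y + (449/16)*x^2
expanded: Gamma^x_xx = (G E_x - 2F F_x + F E_y)/(2D), Gamma^x_xy = (G E_y - F G_x)/(2D), Gamma^x_yy = (2G F_y - G G_x - F G_y)/(2D), Gamma^y_xx = (2E F_x - E E_y - F E_x)/(2D), Gamma^y_xy = (E G_x - F E_y)/(2D), Gamma^y_yy = (E G_y - 2F F_y + F G_x)/(2D); substitute and cancel common factors


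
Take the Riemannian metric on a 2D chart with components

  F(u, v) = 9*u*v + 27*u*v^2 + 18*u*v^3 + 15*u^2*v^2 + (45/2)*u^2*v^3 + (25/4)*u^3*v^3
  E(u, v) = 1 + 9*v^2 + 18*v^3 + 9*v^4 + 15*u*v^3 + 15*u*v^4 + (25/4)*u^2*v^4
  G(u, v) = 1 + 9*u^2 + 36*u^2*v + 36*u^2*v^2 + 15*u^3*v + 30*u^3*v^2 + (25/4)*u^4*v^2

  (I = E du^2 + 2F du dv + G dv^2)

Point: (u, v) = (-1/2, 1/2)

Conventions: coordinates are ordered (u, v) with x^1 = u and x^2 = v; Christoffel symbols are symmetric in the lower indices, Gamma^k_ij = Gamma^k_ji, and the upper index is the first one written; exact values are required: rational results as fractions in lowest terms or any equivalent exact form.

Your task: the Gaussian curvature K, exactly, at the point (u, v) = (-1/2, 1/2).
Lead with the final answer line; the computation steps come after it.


Answer: K = -43776/261121

E = 1217/256, F = -1333/256, G = 2105/256, EG - F^2 = 1533/128 at the point
E_u = 155/64, E_v = 589/32, F_u = 963/128, F_v = -2223/128, G_u = -817/32, G_v = 817/64
E_vv = 939/16, F_uv = 1353/64, G_uu = 507/16
K follows from Brioschi's formula, (det M1 - det M2)/(EG - F^2)^2.
M1 = [[-E_vv/2 + F_uv - G_uu/2, E_u/2, F_u - E_v/2], [F_v - G_u/2, E, F], [G_v/2, F, G]] = [[-1539/64, 155/128, -215/128], [-589/128, 1217/256, -1333/256], [817/128, -1333/256, 2105/256]]; det M1 = -556453/2048
M2 = [[0, E_v/2, G_u/2], [E_v/2, E, F], [G_u/2, F, G]] = [[0, 589/64, -817/64], [589/64, 1217/256, -1333/256], [-817/64, -1333/256, 2105/256]]; det M2 = -507205/2048
det M1 - det M2 = -1539/64; K = -1539/64 / (1533/128)^2 = -43776/261121


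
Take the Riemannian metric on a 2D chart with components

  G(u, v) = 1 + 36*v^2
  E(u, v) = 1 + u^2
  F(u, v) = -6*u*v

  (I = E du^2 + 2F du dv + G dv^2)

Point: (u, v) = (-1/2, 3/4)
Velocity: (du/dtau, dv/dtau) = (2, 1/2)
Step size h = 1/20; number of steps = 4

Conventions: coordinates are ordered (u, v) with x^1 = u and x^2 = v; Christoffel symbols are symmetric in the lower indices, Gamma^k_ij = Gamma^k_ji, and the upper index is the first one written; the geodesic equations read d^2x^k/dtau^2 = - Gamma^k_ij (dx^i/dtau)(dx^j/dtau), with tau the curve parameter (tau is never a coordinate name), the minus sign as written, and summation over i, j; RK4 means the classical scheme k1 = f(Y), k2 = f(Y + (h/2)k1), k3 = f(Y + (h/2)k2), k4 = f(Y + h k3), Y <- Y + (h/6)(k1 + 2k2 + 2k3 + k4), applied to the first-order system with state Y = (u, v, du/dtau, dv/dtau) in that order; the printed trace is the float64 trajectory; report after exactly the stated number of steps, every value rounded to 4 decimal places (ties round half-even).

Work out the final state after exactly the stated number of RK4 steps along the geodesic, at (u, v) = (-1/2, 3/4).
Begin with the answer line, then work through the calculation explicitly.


Answer: u = -0.0992, v = 0.8593, du/dtau = 2.0058, dv/dtau = 0.5881

f(Y) = (du/dtau, dv/dtau, -Gamma^u_ij Y'^i Y'^j, -Gamma^v_ij Y'^i Y'^j) with the Gammas evaluated at the stage position; h = 0.050000; intermediate values shown to 6 dp
step 0: u = -0.5000, v = 0.7500, du/dtau = 2.0000, dv/dtau = 0.5000
step 1:
  k1: at (u, v) = (-0.500000, 0.750000), (du/dtau, dv/dtau) = (2.000000, 0.500000); Gamma_uuu = -0.023256, Gamma_uuv = 0.000000, Gamma_uvv = 0.139535, Gamma_vuu = -0.209302, Gamma_vuv = 0.000000, Gamma_vvv = 1.255814; k1 = (2.000000, 0.500000, 0.058140, 0.523256)
  k2: at (u, v) = (-0.450000, 0.762500), (du/dtau, dv/dtau) = (2.001453, 0.513081); Gamma_uuu = -0.020332, Gamma_uuv = 0.000000, Gamma_uvv = 0.121989, Gamma_vuu = -0.206704, Gamma_vuv = 0.000000, Gamma_vvv = 1.240223; k2 = (2.001453, 0.513081, 0.049330, 0.501526)
  k3: at (u, v) = (-0.449964, 0.762827), (du/dtau, dv/dtau) = (2.001233, 0.512538); Gamma_uuu = -0.020313, Gamma_uuv = 0.000000, Gamma_uvv = 0.121881, Gamma_vuu = -0.206625, Gamma_vuv = 0.000000, Gamma_vvv = 1.239750; k3 = (2.001233, 0.512538, 0.049336, 0.501843)
  k4: at (u, v) = (-0.399938, 0.775627), (du/dtau, dv/dtau) = (2.002467, 0.525092); Gamma_uuu = -0.017528, Gamma_uuv = 0.000000, Gamma_uvv = 0.105166, Gamma_vuu = -0.203956, Gamma_vuv = 0.000000, Gamma_vvv = 1.223738; k4 = (2.002467, 0.525092, 0.041287, 0.480428)
  Y <- Y + (h/6)(k1 + 2k2 + 2k3 + k4): u = -0.3999, v = 0.7756, du/dtau = 2.0025, dv/dtau = 0.5251
step 2:
  k1: at (u, v) = (-0.399935, 0.775636), (du/dtau, dv/dtau) = (2.002473, 0.525087); Gamma_uuu = -0.017527, Gamma_uuv = 0.000000, Gamma_uvv = 0.105163, Gamma_vuu = -0.203954, Gamma_vuv = 0.000000, Gamma_vvv = 1.223725; k1 = (2.002473, 0.525087, 0.041287, 0.480435)
  k2: at (u, v) = (-0.349873, 0.788763), (du/dtau, dv/dtau) = (2.003505, 0.537098); Gamma_uuu = -0.014876, Gamma_uuv = 0.000000, Gamma_uvv = 0.089254, Gamma_vuu = -0.201218, Gamma_vuv = 0.000000, Gamma_vvv = 1.207305; k2 = (2.003505, 0.537098, 0.033964, 0.459418)
  k3: at (u, v) = (-0.349847, 0.789064), (du/dtau, dv/dtau) = (2.003322, 0.536572); Gamma_uuu = -0.014864, Gamma_uuv = 0.000000, Gamma_uvv = 0.089183, Gamma_vuu = -0.201148, Gamma_vuv = 0.000000, Gamma_vvv = 1.206890; k3 = (2.003322, 0.536572, 0.033976, 0.459793)
  k4: at (u, v) = (-0.299769, 0.802465), (du/dtau, dv/dtau) = (2.004172, 0.548076); Gamma_uuu = -0.012350, Gamma_uuv = 0.000000, Gamma_uvv = 0.074102, Gamma_vuu = -0.198368, Gamma_vuv = 0.000000, Gamma_vvv = 1.190206; k4 = (2.004172, 0.548076, 0.027348, 0.439261)
  Y <- Y + (h/6)(k1 + 2k2 + 2k3 + k4): u = -0.2998, v = 0.8025, du/dtau = 2.0042, dv/dtau = 0.5481
step 3:
  k1: at (u, v) = (-0.299766, 0.802474), (du/dtau, dv/dtau) = (2.004177, 0.548071); Gamma_uuu = -0.012350, Gamma_uuv = 0.000000, Gamma_uvv = 0.074100, Gamma_vuu = -0.198366, Gamma_vuv = 0.000000, Gamma_vvv = 1.190194; k1 = (2.004177, 0.548071, 0.027348, 0.439268)
  k2: at (u, v) = (-0.249661, 0.816175), (du/dtau, dv/dtau) = (2.004861, 0.559053); Gamma_uuu = -0.009969, Gamma_uuv = 0.000000, Gamma_uvv = 0.059815, Gamma_vuu = -0.195542, Gamma_vuv = 0.000000, Gamma_vvv = 1.173253; k2 = (2.004861, 0.559053, 0.021376, 0.419287)
  k3: at (u, v) = (-0.249644, 0.816450), (du/dtau, dv/dtau) = (2.004712, 0.558553); Gamma_uuu = -0.009962, Gamma_uuv = 0.000000, Gamma_uvv = 0.059772, Gamma_vuu = -0.195482, Gamma_vuv = 0.000000, Gamma_vvv = 1.172893; k3 = (2.004712, 0.558553, 0.021388, 0.419696)
  k4: at (u, v) = (-0.199530, 0.830401), (du/dtau, dv/dtau) = (2.005247, 0.569056); Gamma_uuu = -0.007715, Gamma_uuv = 0.000000, Gamma_uvv = 0.046287, Gamma_vuu = -0.192637, Gamma_vuv = 0.000000, Gamma_vvv = 1.155823; k4 = (2.005247, 0.569056, 0.016031, 0.400313)
  Y <- Y + (h/6)(k1 + 2k2 + 2k3 + k4): u = -0.1995, v = 0.8304, du/dtau = 2.0053, dv/dtau = 0.5691
step 4:
  k1: at (u, v) = (-0.199527, 0.830410), (du/dtau, dv/dtau) = (2.005252, 0.569051); Gamma_uuu = -0.007714, Gamma_uuv = 0.000000, Gamma_uvv = 0.046286, Gamma_vuu = -0.192635, Gamma_vuv = 0.000000, Gamma_vvv = 1.155813; k1 = (2.005252, 0.569051, 0.016031, 0.400320)
  k2: at (u, v) = (-0.149396, 0.844636), (du/dtau, dv/dtau) = (2.005652, 0.579059); Gamma_uuu = -0.005594, Gamma_uuv = 0.000000, Gamma_uvv = 0.033566, Gamma_vuu = -0.189770, Gamma_vuv = 0.000000, Gamma_vvv = 1.138618; k2 = (2.005652, 0.579059, 0.011249, 0.381587)
  k3: at (u, v) = (-0.149386, 0.844886), (du/dtau, dv/dtau) = (2.005533, 0.578590); Gamma_uuu = -0.005591, Gamma_uuv = 0.000000, Gamma_uvv = 0.033544, Gamma_vuu = -0.189718, Gamma_vuv = 0.000000, Gamma_vvv = 1.138307; k3 = (2.005533, 0.578590, 0.011257, 0.382008)
  k4: at (u, v) = (-0.099251, 0.859339), (du/dtau, dv/dtau) = (2.005814, 0.588151); Gamma_uuu = -0.003597, Gamma_uuv = 0.000000, Gamma_uvv = 0.021581, Gamma_vuu = -0.186850, Gamma_vuv = 0.000000, Gamma_vvv = 1.121098; k4 = (2.005814, 0.588151, 0.007006, 0.363939)
  Y <- Y + (h/6)(k1 + 2k2 + 2k3 + k4): u = -0.0992, v = 0.8593, du/dtau = 2.0058, dv/dtau = 0.5881


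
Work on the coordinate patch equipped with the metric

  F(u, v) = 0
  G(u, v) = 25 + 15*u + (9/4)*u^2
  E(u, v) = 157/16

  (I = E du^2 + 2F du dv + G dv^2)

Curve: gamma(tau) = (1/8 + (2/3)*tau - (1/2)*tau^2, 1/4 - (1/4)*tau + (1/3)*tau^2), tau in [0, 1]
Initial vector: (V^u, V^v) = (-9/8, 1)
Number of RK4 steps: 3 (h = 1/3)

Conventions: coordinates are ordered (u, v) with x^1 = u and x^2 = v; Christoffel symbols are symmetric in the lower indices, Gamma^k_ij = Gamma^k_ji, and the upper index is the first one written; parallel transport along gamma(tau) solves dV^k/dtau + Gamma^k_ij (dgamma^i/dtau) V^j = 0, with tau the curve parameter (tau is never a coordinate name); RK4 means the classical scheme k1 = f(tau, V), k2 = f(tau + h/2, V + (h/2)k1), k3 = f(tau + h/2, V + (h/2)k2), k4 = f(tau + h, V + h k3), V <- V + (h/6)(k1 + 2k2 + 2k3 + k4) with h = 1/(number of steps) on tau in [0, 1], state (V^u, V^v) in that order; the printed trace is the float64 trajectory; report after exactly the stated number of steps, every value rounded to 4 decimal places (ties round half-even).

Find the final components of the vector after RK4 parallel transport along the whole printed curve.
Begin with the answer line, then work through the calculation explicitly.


Answer: V^u = -1.0580, V^v = 0.9791

gamma'(tau) = (2/3 - tau, -1/4 + (2/3)*tau); f(tau, V)^k = -Gamma^k_ij(gamma(tau)) gamma'^i(tau) V^j; h = 1/3; intermediate values shown to 6 dp
curve data and Christoffel symbols at the stage parameters:
  tau = 0.000000: gamma = (0.125000, 0.250000), gamma' = (0.666667, -0.250000); Gamma_uuu = 0.000000, Gamma_uuv = 0.000000, Gamma_uvv = -0.792994, Gamma_vuu = 0.000000, Gamma_vuv = 0.289157, Gamma_vvv = 0.000000
  tau = 0.166667: gamma = (0.222222, 0.217593), gamma' = (0.500000, -0.138889); Gamma_uuu = 0.000000, Gamma_uuv = 0.000000, Gamma_uvv = -0.815287, Gamma_vuu = 0.000000, Gamma_vuv = 0.281250, Gamma_vvv = 0.000000
  tau = 0.333333: gamma = (0.291667, 0.203704), gamma' = (0.333333, -0.027778); Gamma_uuu = 0.000000, Gamma_uuv = 0.000000, Gamma_uvv = -0.831210, Gamma_vuu = 0.000000, Gamma_vuv = 0.275862, Gamma_vvv = 0.000000
  tau = 0.500000: gamma = (0.333333, 0.208333), gamma' = (0.166667, 0.083333); Gamma_uuu = 0.000000, Gamma_uuv = 0.000000, Gamma_uvv = -0.840764, Gamma_vuu = 0.000000, Gamma_vuv = 0.272727, Gamma_vvv = 0.000000
  tau = 0.666667: gamma = (0.347222, 0.231481), gamma' = (0.000000, 0.194444); Gamma_uuu = 0.000000, Gamma_uuv = 0.000000, Gamma_uvv = -0.843949, Gamma_vuu = 0.000000, Gamma_vuv = 0.271698, Gamma_vvv = 0.000000
  tau = 0.833333: gamma = (0.333333, 0.273148), gamma' = (-0.166667, 0.305556); Gamma_uuu = 0.000000, Gamma_uuv = 0.000000, Gamma_uvv = -0.840764, Gamma_vuu = 0.000000, Gamma_vuv = 0.272727, Gamma_vvv = 0.000000
  tau = 1.000000: gamma = (0.291667, 0.333333), gamma' = (-0.333333, 0.416667); Gamma_uuu = 0.000000, Gamma_uuv = 0.000000, Gamma_uvv = -0.831210, Gamma_vuu = 0.000000, Gamma_vuv = 0.275862, Gamma_vvv = 0.000000
step 0: V^u = -1.1250, V^v = 1.0000
step 1: k1 = (-0.198248, -0.274096), k2 = (-0.108061, -0.179437), k3 = (-0.109848, -0.181068), k4 = (-0.021696, -0.095305); V <- V + (h/6)(k1 + 2k2 + 2k3 + k4): V^u = -1.1614, V^v = 0.9394
step 2: k1 = (-0.021690, -0.095283), k2 = (0.064707, -0.015501), k3 = (0.065638, -0.016432), k4 = (0.153261, 0.060203); V <- V + (h/6)(k1 + 2k2 + 2k3 + k4): V^u = -1.1396, V^v = 0.9339
step 3: k1 = (0.153258, 0.060207), k2 = (0.242503, 0.135749), k3 = (0.245738, 0.135081), k4 = (0.339048, 0.211596); V <- V + (h/6)(k1 + 2k2 + 2k3 + k4): V^u = -1.0580, V^v = 0.9791


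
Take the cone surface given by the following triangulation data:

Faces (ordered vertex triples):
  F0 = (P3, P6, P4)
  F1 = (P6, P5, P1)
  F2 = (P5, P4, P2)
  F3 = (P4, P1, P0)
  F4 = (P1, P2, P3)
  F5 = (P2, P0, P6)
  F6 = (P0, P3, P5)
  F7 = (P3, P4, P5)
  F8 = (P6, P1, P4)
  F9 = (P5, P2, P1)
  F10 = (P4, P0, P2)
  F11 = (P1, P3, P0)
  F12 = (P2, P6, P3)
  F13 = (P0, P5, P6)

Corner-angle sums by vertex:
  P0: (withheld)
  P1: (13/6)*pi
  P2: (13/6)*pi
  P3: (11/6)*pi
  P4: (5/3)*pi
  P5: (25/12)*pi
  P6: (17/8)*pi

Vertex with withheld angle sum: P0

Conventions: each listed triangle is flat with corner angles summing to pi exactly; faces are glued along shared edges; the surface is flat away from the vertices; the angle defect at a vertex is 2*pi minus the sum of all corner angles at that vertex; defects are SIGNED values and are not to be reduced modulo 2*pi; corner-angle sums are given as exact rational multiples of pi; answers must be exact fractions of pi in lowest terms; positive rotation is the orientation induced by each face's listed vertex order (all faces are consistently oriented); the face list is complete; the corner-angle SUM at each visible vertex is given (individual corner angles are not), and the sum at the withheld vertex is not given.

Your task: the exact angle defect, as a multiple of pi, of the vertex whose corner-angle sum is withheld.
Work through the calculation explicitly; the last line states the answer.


V = 7, E = 21, F = 14; chi = V - E + F = 0
Gauss-Bonnet: total defect = 2*pi*chi = 0; visible defects sum to -pi/24

Answer: defect(P0) = pi/24


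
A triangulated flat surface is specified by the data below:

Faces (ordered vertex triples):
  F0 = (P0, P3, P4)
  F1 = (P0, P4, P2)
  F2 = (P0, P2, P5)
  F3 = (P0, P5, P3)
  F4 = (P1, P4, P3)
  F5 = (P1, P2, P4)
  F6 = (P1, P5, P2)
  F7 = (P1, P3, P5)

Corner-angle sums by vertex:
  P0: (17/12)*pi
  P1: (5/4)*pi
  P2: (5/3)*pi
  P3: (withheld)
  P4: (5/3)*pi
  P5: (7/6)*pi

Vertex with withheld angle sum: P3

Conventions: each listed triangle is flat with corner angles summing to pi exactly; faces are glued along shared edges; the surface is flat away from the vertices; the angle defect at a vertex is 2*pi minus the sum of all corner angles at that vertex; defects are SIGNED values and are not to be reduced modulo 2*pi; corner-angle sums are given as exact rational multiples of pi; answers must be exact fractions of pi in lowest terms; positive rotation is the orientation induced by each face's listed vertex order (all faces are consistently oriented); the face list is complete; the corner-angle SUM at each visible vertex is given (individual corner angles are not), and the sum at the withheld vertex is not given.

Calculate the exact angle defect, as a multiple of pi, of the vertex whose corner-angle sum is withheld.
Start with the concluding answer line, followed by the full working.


Answer: defect(P3) = (7/6)*pi

V = 6, E = 12, F = 8; chi = V - E + F = 2
Gauss-Bonnet: total defect = 2*pi*chi = 4*pi; visible defects sum to (17/6)*pi


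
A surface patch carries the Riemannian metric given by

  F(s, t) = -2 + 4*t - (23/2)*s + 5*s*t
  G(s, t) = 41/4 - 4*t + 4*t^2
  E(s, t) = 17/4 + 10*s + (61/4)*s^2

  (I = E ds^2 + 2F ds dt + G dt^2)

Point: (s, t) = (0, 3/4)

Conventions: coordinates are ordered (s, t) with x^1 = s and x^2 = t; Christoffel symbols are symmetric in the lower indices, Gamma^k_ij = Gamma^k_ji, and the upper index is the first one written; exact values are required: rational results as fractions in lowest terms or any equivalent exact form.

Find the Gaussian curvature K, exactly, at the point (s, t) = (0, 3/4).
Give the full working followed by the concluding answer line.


E = 17/4, F = 1, G = 19/2, EG - F^2 = 315/8 at the point
E_s = 10, E_t = 0, F_s = -31/4, F_t = 4, G_s = 0, G_t = 2
E_tt = 0, F_st = 5, G_ss = 0
The intrinsic route: Brioschi's K = (det M1 - det M2)/(EG - F^2)^2.
M1 = [[-E_tt/2 + F_st - G_ss/2, E_s/2, F_s - E_t/2], [F_t - G_s/2, E, F], [G_t/2, F, G]] = [[5, 5, -31/4], [4, 17/4, 1], [1, 1, 19/2]]; det M1 = 221/16
M2 = [[0, E_t/2, G_s/2], [E_t/2, E, F], [G_s/2, F, G]] = [[0, 0, 0], [0, 17/4, 1], [0, 1, 19/2]]; det M2 = 0
det M1 - det M2 = 221/16; K = 221/16 / (315/8)^2 = 884/99225

Answer: K = 884/99225
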